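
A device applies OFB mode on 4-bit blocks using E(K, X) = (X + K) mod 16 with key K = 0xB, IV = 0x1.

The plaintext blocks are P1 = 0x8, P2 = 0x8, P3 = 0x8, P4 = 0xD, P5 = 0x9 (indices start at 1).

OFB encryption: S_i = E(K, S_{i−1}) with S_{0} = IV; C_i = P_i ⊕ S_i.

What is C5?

C5 = 0x1

C1: S = E(K, 0x1) = 0xC; 0x8 ⊕ 0xC = 0x4.
C2: S = E(K, 0xC) = 0x7; 0x8 ⊕ 0x7 = 0xF.
C3: S = E(K, 0x7) = 0x2; 0x8 ⊕ 0x2 = 0xA.
C4: S = E(K, 0x2) = 0xD; 0xD ⊕ 0xD = 0x0.
C5: S = E(K, 0xD) = 0x8; 0x9 ⊕ 0x8 = 0x1.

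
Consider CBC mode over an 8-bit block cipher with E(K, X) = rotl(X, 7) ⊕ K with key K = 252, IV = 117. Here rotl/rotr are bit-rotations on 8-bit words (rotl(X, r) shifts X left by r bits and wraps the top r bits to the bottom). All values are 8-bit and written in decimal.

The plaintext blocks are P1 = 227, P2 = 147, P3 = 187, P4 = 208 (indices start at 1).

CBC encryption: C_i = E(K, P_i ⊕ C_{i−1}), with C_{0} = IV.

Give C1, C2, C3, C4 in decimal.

C1: P1 ⊕ 117 = 150; E(K, 150) = 183.
C2: P2 ⊕ 183 = 36; E(K, 36) = 238.
C3: P3 ⊕ 238 = 85; E(K, 85) = 86.
C4: P4 ⊕ 86 = 134; E(K, 134) = 191.

C1 = 183, C2 = 238, C3 = 86, C4 = 191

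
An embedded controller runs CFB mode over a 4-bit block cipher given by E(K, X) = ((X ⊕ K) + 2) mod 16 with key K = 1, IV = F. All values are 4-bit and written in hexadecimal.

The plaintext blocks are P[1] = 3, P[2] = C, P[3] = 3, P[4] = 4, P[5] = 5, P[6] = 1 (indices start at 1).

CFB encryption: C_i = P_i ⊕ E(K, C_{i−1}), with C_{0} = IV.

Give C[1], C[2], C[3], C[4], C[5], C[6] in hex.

C[1] = 3, C[2] = 8, C[3] = 8, C[4] = F, C[5] = 5, C[6] = 7

C[1]: E(K, F) = 0; 3 ⊕ 0 = 3.
C[2]: E(K, 3) = 4; C ⊕ 4 = 8.
C[3]: E(K, 8) = B; 3 ⊕ B = 8.
C[4]: E(K, 8) = B; 4 ⊕ B = F.
C[5]: E(K, F) = 0; 5 ⊕ 0 = 5.
C[6]: E(K, 5) = 6; 1 ⊕ 6 = 7.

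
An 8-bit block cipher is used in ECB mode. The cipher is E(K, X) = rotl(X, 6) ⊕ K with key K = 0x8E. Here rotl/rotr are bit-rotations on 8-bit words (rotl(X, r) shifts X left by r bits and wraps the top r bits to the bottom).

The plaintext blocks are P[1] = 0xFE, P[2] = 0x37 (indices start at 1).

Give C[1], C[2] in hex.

ECB encryption: C_i = E(K, P_i).
C[1]: E(K, 0xFE) = 0x31.
C[2]: E(K, 0x37) = 0x43.

C[1] = 0x31, C[2] = 0x43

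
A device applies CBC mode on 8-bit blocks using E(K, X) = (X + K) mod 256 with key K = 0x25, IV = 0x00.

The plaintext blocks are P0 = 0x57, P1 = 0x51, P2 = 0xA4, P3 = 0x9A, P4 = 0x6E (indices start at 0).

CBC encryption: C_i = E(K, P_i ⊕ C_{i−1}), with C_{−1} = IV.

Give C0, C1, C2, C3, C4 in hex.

C0 = 0x7C, C1 = 0x52, C2 = 0x1B, C3 = 0xA6, C4 = 0xED

C0: P0 ⊕ 0x00 = 0x57; E(K, 0x57) = 0x7C.
C1: P1 ⊕ 0x7C = 0x2D; E(K, 0x2D) = 0x52.
C2: P2 ⊕ 0x52 = 0xF6; E(K, 0xF6) = 0x1B.
C3: P3 ⊕ 0x1B = 0x81; E(K, 0x81) = 0xA6.
C4: P4 ⊕ 0xA6 = 0xC8; E(K, 0xC8) = 0xED.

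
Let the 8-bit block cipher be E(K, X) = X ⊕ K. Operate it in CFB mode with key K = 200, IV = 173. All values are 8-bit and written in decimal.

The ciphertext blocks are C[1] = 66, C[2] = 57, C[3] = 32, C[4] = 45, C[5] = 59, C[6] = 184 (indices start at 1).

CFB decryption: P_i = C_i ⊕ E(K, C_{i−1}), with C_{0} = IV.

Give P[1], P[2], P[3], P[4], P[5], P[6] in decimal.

P[1] = 39, P[2] = 179, P[3] = 209, P[4] = 197, P[5] = 222, P[6] = 75

P[1]: E(K, 173) = 101; 66 ⊕ 101 = 39.
P[2]: E(K, 66) = 138; 57 ⊕ 138 = 179.
P[3]: E(K, 57) = 241; 32 ⊕ 241 = 209.
P[4]: E(K, 32) = 232; 45 ⊕ 232 = 197.
P[5]: E(K, 45) = 229; 59 ⊕ 229 = 222.
P[6]: E(K, 59) = 243; 184 ⊕ 243 = 75.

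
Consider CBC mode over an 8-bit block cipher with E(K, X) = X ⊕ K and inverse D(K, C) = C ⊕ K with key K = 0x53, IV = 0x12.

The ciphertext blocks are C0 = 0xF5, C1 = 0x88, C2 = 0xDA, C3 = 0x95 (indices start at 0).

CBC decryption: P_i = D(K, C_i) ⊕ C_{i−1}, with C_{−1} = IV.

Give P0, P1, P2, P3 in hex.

P0: D(K, 0xF5) = 0xA6; 0xA6 ⊕ 0x12 = 0xB4.
P1: D(K, 0x88) = 0xDB; 0xDB ⊕ 0xF5 = 0x2E.
P2: D(K, 0xDA) = 0x89; 0x89 ⊕ 0x88 = 0x01.
P3: D(K, 0x95) = 0xC6; 0xC6 ⊕ 0xDA = 0x1C.

P0 = 0xB4, P1 = 0x2E, P2 = 0x01, P3 = 0x1C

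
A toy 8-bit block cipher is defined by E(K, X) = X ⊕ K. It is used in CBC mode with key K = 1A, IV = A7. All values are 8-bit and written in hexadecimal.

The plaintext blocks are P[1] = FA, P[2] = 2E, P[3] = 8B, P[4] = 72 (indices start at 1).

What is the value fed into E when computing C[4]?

CBC encryption: C_i = E(K, P_i ⊕ C_{i−1}), with C_{0} = IV.
C[1]: P[1] ⊕ A7 = 5D; E(K, 5D) = 47.
C[2]: P[2] ⊕ 47 = 69; E(K, 69) = 73.
C[3]: P[3] ⊕ 73 = F8; E(K, F8) = E2.
C[4]: P[4] ⊕ E2 = 90; E(K, 90) = 8A.
So the input to E for block [4] is 90.

90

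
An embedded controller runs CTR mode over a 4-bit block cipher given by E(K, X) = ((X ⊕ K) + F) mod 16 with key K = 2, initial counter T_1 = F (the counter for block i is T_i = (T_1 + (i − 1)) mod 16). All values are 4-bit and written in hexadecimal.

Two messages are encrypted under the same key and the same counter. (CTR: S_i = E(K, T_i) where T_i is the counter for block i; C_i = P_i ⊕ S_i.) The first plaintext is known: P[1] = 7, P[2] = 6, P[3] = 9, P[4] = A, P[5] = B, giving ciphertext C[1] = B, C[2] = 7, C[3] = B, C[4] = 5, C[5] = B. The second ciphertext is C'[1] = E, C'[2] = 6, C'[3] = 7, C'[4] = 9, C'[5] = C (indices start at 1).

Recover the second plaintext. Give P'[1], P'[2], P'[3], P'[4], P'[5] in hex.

P'[1] = 2, P'[2] = 7, P'[3] = 5, P'[4] = 6, P'[5] = C

In CTR with a reused counter, both messages share the same keystream S_i, so C_i ⊕ C'_i = P_i ⊕ P'_i and thus P'_i = P_i ⊕ C_i ⊕ C'_i.
P'[1]: 7 ⊕ B ⊕ E = 2.
P'[2]: 6 ⊕ 7 ⊕ 6 = 7.
P'[3]: 9 ⊕ B ⊕ 7 = 5.
P'[4]: A ⊕ 5 ⊕ 9 = 6.
P'[5]: B ⊕ B ⊕ C = C.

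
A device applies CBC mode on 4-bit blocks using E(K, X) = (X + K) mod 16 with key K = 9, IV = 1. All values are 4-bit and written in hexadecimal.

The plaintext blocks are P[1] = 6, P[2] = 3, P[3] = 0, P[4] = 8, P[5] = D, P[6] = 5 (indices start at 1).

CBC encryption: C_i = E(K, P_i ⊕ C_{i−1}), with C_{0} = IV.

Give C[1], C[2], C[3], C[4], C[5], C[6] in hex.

C[1] = 0, C[2] = C, C[3] = 5, C[4] = 6, C[5] = 4, C[6] = A

C[1]: P[1] ⊕ 1 = 7; E(K, 7) = 0.
C[2]: P[2] ⊕ 0 = 3; E(K, 3) = C.
C[3]: P[3] ⊕ C = C; E(K, C) = 5.
C[4]: P[4] ⊕ 5 = D; E(K, D) = 6.
C[5]: P[5] ⊕ 6 = B; E(K, B) = 4.
C[6]: P[6] ⊕ 4 = 1; E(K, 1) = A.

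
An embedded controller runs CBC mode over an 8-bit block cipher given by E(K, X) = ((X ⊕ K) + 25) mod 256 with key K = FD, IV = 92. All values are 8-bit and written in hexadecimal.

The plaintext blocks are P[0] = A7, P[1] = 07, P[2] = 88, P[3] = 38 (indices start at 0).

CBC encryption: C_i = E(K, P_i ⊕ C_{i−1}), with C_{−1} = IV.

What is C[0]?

C[0] = ED

C[0]: P[0] ⊕ 92 = 35; E(K, 35) = ED.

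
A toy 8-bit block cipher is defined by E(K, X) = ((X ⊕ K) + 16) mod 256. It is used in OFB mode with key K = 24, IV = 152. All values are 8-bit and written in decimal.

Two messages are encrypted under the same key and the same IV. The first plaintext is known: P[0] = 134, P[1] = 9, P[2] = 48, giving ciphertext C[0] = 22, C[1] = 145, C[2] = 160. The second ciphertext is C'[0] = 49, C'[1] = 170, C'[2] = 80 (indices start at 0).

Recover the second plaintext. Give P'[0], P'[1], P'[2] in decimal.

P'[0] = 161, P'[1] = 50, P'[2] = 192

In OFB with a reused IV, both messages share the same keystream S_i, so C_i ⊕ C'_i = P_i ⊕ P'_i and thus P'_i = P_i ⊕ C_i ⊕ C'_i.
P'[0]: 134 ⊕ 22 ⊕ 49 = 161.
P'[1]: 9 ⊕ 145 ⊕ 170 = 50.
P'[2]: 48 ⊕ 160 ⊕ 80 = 192.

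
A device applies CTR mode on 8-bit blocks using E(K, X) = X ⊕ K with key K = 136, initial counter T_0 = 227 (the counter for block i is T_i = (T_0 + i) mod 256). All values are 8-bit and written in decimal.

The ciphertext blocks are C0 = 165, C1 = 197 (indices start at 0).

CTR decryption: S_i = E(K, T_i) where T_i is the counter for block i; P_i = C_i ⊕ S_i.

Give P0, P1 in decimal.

P0: T = 227, S = E(K, T) = 107; 165 ⊕ 107 = 206.
P1: T = 228, S = E(K, T) = 108; 197 ⊕ 108 = 169.

P0 = 206, P1 = 169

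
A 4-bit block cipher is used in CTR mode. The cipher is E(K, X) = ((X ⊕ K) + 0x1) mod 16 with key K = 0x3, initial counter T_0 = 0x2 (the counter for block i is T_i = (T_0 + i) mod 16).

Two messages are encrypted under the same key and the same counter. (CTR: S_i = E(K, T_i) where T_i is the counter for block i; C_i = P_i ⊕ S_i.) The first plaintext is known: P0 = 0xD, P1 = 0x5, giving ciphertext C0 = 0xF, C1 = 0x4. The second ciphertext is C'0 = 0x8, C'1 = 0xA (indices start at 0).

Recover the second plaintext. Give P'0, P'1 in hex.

In CTR with a reused counter, both messages share the same keystream S_i, so C_i ⊕ C'_i = P_i ⊕ P'_i and thus P'_i = P_i ⊕ C_i ⊕ C'_i.
P'0: 0xD ⊕ 0xF ⊕ 0x8 = 0xA.
P'1: 0x5 ⊕ 0x4 ⊕ 0xA = 0xB.

P'0 = 0xA, P'1 = 0xB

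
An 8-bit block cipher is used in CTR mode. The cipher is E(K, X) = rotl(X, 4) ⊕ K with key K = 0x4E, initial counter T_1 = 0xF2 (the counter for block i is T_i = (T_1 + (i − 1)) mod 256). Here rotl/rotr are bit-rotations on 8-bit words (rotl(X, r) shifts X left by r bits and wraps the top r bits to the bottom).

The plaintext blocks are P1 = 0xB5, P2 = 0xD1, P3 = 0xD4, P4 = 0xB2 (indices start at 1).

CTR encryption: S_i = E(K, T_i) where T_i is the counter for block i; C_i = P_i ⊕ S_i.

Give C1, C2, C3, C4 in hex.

C1 = 0xD4, C2 = 0xA0, C3 = 0xD5, C4 = 0xA3

C1: T = 0xF2, S = E(K, T) = 0x61; 0xB5 ⊕ 0x61 = 0xD4.
C2: T = 0xF3, S = E(K, T) = 0x71; 0xD1 ⊕ 0x71 = 0xA0.
C3: T = 0xF4, S = E(K, T) = 0x01; 0xD4 ⊕ 0x01 = 0xD5.
C4: T = 0xF5, S = E(K, T) = 0x11; 0xB2 ⊕ 0x11 = 0xA3.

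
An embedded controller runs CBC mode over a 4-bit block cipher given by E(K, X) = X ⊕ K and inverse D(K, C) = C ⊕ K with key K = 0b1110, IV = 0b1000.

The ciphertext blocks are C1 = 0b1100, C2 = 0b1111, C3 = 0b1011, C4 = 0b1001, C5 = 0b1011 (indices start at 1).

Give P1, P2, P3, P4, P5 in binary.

P1 = 0b1010, P2 = 0b1101, P3 = 0b1010, P4 = 0b1100, P5 = 0b1100

CBC decryption: P_i = D(K, C_i) ⊕ C_{i−1}, with C_{0} = IV.
P1: D(K, 0b1100) = 0b0010; 0b0010 ⊕ 0b1000 = 0b1010.
P2: D(K, 0b1111) = 0b0001; 0b0001 ⊕ 0b1100 = 0b1101.
P3: D(K, 0b1011) = 0b0101; 0b0101 ⊕ 0b1111 = 0b1010.
P4: D(K, 0b1001) = 0b0111; 0b0111 ⊕ 0b1011 = 0b1100.
P5: D(K, 0b1011) = 0b0101; 0b0101 ⊕ 0b1001 = 0b1100.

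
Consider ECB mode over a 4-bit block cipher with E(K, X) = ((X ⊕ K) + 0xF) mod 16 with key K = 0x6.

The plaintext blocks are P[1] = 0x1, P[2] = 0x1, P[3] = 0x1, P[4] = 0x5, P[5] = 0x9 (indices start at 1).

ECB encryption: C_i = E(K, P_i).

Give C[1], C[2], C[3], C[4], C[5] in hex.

C[1]: E(K, 0x1) = 0x6.
C[2]: E(K, 0x1) = 0x6.
C[3]: E(K, 0x1) = 0x6.
C[4]: E(K, 0x5) = 0x2.
C[5]: E(K, 0x9) = 0xE.

C[1] = 0x6, C[2] = 0x6, C[3] = 0x6, C[4] = 0x2, C[5] = 0xE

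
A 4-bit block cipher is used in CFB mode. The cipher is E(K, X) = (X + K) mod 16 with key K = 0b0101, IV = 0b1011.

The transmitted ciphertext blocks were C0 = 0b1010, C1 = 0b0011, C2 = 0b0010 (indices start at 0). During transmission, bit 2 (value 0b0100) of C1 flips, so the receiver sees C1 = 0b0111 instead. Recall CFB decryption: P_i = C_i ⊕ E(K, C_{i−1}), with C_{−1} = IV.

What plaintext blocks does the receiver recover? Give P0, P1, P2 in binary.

Only C1 changed, to 0b0111. In CFB, a change in C_i flips the same bit in P_i and garbles P_{i+1}. Decrypting the received ciphertext:
P0: E(K, 0b1011) = 0b0000; 0b1010 ⊕ 0b0000 = 0b1010.
P1: E(K, 0b1010) = 0b1111; 0b0111 ⊕ 0b1111 = 0b1000.
P2: E(K, 0b0111) = 0b1100; 0b0010 ⊕ 0b1100 = 0b1110.
Blocks that differ from the original plaintext: P1, P2.

P0 = 0b1010, P1 = 0b1000, P2 = 0b1110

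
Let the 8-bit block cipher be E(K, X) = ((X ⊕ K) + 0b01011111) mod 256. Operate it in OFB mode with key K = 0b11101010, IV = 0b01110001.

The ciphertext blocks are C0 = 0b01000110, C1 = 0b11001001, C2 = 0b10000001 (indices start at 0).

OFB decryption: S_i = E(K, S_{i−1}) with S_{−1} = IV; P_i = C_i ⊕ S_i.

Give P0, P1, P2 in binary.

P0 = 0b10111100, P1 = 0b10100110, P2 = 0b01100101

P0: S = E(K, 0b01110001) = 0b11111010; 0b01000110 ⊕ 0b11111010 = 0b10111100.
P1: S = E(K, 0b11111010) = 0b01101111; 0b11001001 ⊕ 0b01101111 = 0b10100110.
P2: S = E(K, 0b01101111) = 0b11100100; 0b10000001 ⊕ 0b11100100 = 0b01100101.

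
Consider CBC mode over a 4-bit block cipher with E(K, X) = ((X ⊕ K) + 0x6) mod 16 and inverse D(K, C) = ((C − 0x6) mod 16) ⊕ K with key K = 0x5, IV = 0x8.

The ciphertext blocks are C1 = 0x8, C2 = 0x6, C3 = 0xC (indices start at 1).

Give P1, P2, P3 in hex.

P1 = 0xF, P2 = 0xD, P3 = 0x5

CBC decryption: P_i = D(K, C_i) ⊕ C_{i−1}, with C_{0} = IV.
P1: D(K, 0x8) = 0x7; 0x7 ⊕ 0x8 = 0xF.
P2: D(K, 0x6) = 0x5; 0x5 ⊕ 0x8 = 0xD.
P3: D(K, 0xC) = 0x3; 0x3 ⊕ 0x6 = 0x5.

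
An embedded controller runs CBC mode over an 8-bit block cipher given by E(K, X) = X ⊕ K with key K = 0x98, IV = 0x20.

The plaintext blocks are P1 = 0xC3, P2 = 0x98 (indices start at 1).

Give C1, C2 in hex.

CBC encryption: C_i = E(K, P_i ⊕ C_{i−1}), with C_{0} = IV.
C1: P1 ⊕ 0x20 = 0xE3; E(K, 0xE3) = 0x7B.
C2: P2 ⊕ 0x7B = 0xE3; E(K, 0xE3) = 0x7B.

C1 = 0x7B, C2 = 0x7B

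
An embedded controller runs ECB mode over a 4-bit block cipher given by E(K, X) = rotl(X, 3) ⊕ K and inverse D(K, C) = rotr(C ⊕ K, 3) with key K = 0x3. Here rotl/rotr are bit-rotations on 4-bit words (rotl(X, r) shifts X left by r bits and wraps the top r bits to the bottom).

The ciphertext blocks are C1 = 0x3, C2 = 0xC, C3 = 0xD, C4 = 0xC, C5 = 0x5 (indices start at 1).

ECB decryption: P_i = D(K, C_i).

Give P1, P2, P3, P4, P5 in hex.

P1 = 0x0, P2 = 0xF, P3 = 0xD, P4 = 0xF, P5 = 0xC

P1: D(K, 0x3) = 0x0.
P2: D(K, 0xC) = 0xF.
P3: D(K, 0xD) = 0xD.
P4: D(K, 0xC) = 0xF.
P5: D(K, 0x5) = 0xC.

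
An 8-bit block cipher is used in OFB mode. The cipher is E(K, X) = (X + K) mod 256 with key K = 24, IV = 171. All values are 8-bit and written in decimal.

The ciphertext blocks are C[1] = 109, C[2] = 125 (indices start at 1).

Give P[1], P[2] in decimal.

P[1] = 174, P[2] = 166

OFB decryption: S_i = E(K, S_{i−1}) with S_{0} = IV; P_i = C_i ⊕ S_i.
P[1]: S = E(K, 171) = 195; 109 ⊕ 195 = 174.
P[2]: S = E(K, 195) = 219; 125 ⊕ 219 = 166.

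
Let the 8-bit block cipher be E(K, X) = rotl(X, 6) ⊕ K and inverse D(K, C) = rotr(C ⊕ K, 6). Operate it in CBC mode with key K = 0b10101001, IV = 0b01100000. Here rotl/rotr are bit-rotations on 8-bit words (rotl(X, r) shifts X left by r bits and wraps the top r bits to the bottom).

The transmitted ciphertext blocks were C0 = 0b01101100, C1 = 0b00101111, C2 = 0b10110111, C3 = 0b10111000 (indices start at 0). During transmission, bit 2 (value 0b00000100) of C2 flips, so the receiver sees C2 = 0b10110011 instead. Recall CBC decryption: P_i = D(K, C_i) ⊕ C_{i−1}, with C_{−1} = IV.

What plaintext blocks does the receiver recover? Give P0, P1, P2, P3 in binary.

Only C2 changed, to 0b10110011. In CBC, a change in C_i garbles P_i and flips the same bit in P_{i+1}. Decrypting the received ciphertext:
P0: D(K, 0b01101100) = 0b00010111; 0b00010111 ⊕ 0b01100000 = 0b01110111.
P1: D(K, 0b00101111) = 0b00011010; 0b00011010 ⊕ 0b01101100 = 0b01110110.
P2: D(K, 0b10110011) = 0b01101000; 0b01101000 ⊕ 0b00101111 = 0b01000111.
P3: D(K, 0b10111000) = 0b01000100; 0b01000100 ⊕ 0b10110011 = 0b11110111.
Blocks that differ from the original plaintext: P2, P3.

P0 = 0b01110111, P1 = 0b01110110, P2 = 0b01000111, P3 = 0b11110111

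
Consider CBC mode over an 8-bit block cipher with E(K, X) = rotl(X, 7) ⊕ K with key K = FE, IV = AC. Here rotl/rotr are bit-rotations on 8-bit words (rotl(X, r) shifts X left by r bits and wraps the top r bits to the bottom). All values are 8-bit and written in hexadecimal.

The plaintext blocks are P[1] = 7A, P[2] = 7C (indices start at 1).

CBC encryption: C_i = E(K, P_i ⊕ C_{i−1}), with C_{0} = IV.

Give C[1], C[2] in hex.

C[1] = 95, C[2] = 0A

C[1]: P[1] ⊕ AC = D6; E(K, D6) = 95.
C[2]: P[2] ⊕ 95 = E9; E(K, E9) = 0A.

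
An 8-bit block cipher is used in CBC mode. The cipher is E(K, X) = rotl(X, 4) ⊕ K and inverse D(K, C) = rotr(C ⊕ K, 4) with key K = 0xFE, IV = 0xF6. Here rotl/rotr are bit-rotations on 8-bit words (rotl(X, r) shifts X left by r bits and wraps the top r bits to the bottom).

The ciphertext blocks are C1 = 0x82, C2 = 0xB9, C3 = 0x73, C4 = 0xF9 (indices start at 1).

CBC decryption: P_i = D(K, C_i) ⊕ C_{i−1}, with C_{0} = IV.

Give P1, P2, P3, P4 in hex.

P1 = 0x31, P2 = 0xF6, P3 = 0x61, P4 = 0x03

P1: D(K, 0x82) = 0xC7; 0xC7 ⊕ 0xF6 = 0x31.
P2: D(K, 0xB9) = 0x74; 0x74 ⊕ 0x82 = 0xF6.
P3: D(K, 0x73) = 0xD8; 0xD8 ⊕ 0xB9 = 0x61.
P4: D(K, 0xF9) = 0x70; 0x70 ⊕ 0x73 = 0x03.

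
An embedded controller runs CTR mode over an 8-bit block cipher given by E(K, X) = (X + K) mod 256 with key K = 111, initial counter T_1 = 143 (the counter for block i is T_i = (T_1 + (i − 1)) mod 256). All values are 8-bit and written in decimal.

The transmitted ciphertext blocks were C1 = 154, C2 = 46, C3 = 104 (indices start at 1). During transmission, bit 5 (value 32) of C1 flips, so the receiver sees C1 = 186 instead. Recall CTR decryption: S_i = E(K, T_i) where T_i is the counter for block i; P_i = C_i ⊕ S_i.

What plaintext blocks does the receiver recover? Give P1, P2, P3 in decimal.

Only C1 changed, to 186. In CTR, a change in C_i flips the same bit in P_i only; the keystream is unaffected. Decrypting the received ciphertext:
P1: T = 143, S = E(K, T) = 254; 186 ⊕ 254 = 68.
P2: T = 144, S = E(K, T) = 255; 46 ⊕ 255 = 209.
P3: T = 145, S = E(K, T) = 0; 104 ⊕ 0 = 104.
Blocks that differ from the original plaintext: P1.

P1 = 68, P2 = 209, P3 = 104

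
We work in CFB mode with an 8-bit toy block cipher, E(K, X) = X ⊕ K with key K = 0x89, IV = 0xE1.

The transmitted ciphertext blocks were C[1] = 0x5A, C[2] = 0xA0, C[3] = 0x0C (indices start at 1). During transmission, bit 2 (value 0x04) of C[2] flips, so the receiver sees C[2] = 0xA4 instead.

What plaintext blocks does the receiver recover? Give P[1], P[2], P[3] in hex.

P[1] = 0x32, P[2] = 0x77, P[3] = 0x21

CFB decryption: P_i = C_i ⊕ E(K, C_{i−1}), with C_{0} = IV.
Only C[2] changed, to 0xA4. In CFB, a change in C_i flips the same bit in P_i and garbles P_{i+1}. Decrypting the received ciphertext:
P[1]: E(K, 0xE1) = 0x68; 0x5A ⊕ 0x68 = 0x32.
P[2]: E(K, 0x5A) = 0xD3; 0xA4 ⊕ 0xD3 = 0x77.
P[3]: E(K, 0xA4) = 0x2D; 0x0C ⊕ 0x2D = 0x21.
Blocks that differ from the original plaintext: P[2], P[3].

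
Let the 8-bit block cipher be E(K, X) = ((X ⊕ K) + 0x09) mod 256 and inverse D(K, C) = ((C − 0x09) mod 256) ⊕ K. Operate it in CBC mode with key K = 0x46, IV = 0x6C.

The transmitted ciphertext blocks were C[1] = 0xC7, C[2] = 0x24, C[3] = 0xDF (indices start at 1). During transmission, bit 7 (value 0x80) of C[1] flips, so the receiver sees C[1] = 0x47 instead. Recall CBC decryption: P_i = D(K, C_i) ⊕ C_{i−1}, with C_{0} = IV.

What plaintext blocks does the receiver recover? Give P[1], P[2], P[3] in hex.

P[1] = 0x14, P[2] = 0x1A, P[3] = 0xB4

Only C[1] changed, to 0x47. In CBC, a change in C_i garbles P_i and flips the same bit in P_{i+1}. Decrypting the received ciphertext:
P[1]: D(K, 0x47) = 0x78; 0x78 ⊕ 0x6C = 0x14.
P[2]: D(K, 0x24) = 0x5D; 0x5D ⊕ 0x47 = 0x1A.
P[3]: D(K, 0xDF) = 0x90; 0x90 ⊕ 0x24 = 0xB4.
Blocks that differ from the original plaintext: P[1], P[2].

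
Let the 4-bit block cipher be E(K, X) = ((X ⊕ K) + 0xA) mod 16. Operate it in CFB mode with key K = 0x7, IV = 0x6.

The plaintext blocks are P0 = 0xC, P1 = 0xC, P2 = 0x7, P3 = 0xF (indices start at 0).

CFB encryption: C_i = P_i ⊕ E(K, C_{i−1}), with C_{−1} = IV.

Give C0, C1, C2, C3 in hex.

C0 = 0x7, C1 = 0x6, C2 = 0xC, C3 = 0xA

C0: E(K, 0x6) = 0xB; 0xC ⊕ 0xB = 0x7.
C1: E(K, 0x7) = 0xA; 0xC ⊕ 0xA = 0x6.
C2: E(K, 0x6) = 0xB; 0x7 ⊕ 0xB = 0xC.
C3: E(K, 0xC) = 0x5; 0xF ⊕ 0x5 = 0xA.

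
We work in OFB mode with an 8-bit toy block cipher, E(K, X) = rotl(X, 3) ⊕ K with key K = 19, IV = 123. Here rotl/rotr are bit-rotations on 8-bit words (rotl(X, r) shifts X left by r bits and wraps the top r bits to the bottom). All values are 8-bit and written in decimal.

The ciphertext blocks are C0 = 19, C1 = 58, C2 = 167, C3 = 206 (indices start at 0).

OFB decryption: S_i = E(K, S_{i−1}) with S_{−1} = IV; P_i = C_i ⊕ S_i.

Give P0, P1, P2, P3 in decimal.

P0 = 219, P1 = 111, P2 = 30, P3 = 16

P0: S = E(K, 123) = 200; 19 ⊕ 200 = 219.
P1: S = E(K, 200) = 85; 58 ⊕ 85 = 111.
P2: S = E(K, 85) = 185; 167 ⊕ 185 = 30.
P3: S = E(K, 185) = 222; 206 ⊕ 222 = 16.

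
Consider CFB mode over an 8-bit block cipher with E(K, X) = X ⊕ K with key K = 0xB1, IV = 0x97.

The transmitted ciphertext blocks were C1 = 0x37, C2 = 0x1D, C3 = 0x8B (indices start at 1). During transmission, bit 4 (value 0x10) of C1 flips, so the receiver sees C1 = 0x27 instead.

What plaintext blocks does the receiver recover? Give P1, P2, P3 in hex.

CFB decryption: P_i = C_i ⊕ E(K, C_{i−1}), with C_{0} = IV.
Only C1 changed, to 0x27. In CFB, a change in C_i flips the same bit in P_i and garbles P_{i+1}. Decrypting the received ciphertext:
P1: E(K, 0x97) = 0x26; 0x27 ⊕ 0x26 = 0x01.
P2: E(K, 0x27) = 0x96; 0x1D ⊕ 0x96 = 0x8B.
P3: E(K, 0x1D) = 0xAC; 0x8B ⊕ 0xAC = 0x27.
Blocks that differ from the original plaintext: P1, P2.

P1 = 0x01, P2 = 0x8B, P3 = 0x27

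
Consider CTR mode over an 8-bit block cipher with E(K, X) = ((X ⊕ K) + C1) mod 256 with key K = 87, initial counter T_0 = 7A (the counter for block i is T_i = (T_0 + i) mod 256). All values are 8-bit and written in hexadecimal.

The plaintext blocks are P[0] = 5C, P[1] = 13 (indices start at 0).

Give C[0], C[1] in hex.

C[0] = E2, C[1] = AE

CTR encryption: S_i = E(K, T_i) where T_i is the counter for block i; C_i = P_i ⊕ S_i.
C[0]: T = 7A, S = E(K, T) = BE; 5C ⊕ BE = E2.
C[1]: T = 7B, S = E(K, T) = BD; 13 ⊕ BD = AE.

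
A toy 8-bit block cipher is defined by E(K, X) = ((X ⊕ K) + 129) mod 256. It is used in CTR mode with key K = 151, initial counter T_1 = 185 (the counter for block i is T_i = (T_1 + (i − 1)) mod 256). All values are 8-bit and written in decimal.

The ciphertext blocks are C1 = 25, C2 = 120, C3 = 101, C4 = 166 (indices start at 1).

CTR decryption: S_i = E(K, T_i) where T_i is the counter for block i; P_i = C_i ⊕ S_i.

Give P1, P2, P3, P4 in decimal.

P1 = 182, P2 = 214, P3 = 200, P4 = 10

P1: T = 185, S = E(K, T) = 175; 25 ⊕ 175 = 182.
P2: T = 186, S = E(K, T) = 174; 120 ⊕ 174 = 214.
P3: T = 187, S = E(K, T) = 173; 101 ⊕ 173 = 200.
P4: T = 188, S = E(K, T) = 172; 166 ⊕ 172 = 10.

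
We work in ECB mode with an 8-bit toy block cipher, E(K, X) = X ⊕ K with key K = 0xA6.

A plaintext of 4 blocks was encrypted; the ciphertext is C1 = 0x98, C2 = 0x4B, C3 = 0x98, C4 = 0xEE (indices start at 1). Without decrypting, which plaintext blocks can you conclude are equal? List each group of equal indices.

ECB encrypts each block independently with the same key, so equal ciphertext blocks imply equal plaintext blocks.
C1 = C3 = 0x98, so P1 = P3.

P1 = P3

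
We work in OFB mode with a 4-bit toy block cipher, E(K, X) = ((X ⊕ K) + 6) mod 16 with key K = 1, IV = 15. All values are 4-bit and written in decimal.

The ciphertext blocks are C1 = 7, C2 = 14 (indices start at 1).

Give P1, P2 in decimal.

OFB decryption: S_i = E(K, S_{i−1}) with S_{0} = IV; P_i = C_i ⊕ S_i.
P1: S = E(K, 15) = 4; 7 ⊕ 4 = 3.
P2: S = E(K, 4) = 11; 14 ⊕ 11 = 5.

P1 = 3, P2 = 5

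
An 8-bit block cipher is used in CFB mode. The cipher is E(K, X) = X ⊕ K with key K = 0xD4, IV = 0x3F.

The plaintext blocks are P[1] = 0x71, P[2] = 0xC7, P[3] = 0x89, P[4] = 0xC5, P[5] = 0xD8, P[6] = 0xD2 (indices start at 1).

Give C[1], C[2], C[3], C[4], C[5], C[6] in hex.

C[1] = 0x9A, C[2] = 0x89, C[3] = 0xD4, C[4] = 0xC5, C[5] = 0xC9, C[6] = 0xCF

CFB encryption: C_i = P_i ⊕ E(K, C_{i−1}), with C_{0} = IV.
C[1]: E(K, 0x3F) = 0xEB; 0x71 ⊕ 0xEB = 0x9A.
C[2]: E(K, 0x9A) = 0x4E; 0xC7 ⊕ 0x4E = 0x89.
C[3]: E(K, 0x89) = 0x5D; 0x89 ⊕ 0x5D = 0xD4.
C[4]: E(K, 0xD4) = 0x00; 0xC5 ⊕ 0x00 = 0xC5.
C[5]: E(K, 0xC5) = 0x11; 0xD8 ⊕ 0x11 = 0xC9.
C[6]: E(K, 0xC9) = 0x1D; 0xD2 ⊕ 0x1D = 0xCF.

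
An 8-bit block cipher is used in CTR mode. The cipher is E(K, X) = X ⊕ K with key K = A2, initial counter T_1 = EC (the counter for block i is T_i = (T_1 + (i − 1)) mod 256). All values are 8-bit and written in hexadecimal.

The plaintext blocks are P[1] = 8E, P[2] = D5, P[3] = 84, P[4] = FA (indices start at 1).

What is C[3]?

C[3] = C8

CTR encryption: S_i = E(K, T_i) where T_i is the counter for block i; C_i = P_i ⊕ S_i.
C[1]: T = EC, S = E(K, T) = 4E; 8E ⊕ 4E = C0.
C[2]: T = ED, S = E(K, T) = 4F; D5 ⊕ 4F = 9A.
C[3]: T = EE, S = E(K, T) = 4C; 84 ⊕ 4C = C8.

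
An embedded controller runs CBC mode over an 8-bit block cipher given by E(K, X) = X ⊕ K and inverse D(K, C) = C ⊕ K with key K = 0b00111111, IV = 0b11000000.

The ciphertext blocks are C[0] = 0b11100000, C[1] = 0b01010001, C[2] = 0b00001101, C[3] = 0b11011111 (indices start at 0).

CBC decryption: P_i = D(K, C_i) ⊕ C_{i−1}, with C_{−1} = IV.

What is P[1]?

P[1] = 0b10001110

P[1]: D(K, 0b01010001) = 0b01101110; 0b01101110 ⊕ 0b11100000 = 0b10001110.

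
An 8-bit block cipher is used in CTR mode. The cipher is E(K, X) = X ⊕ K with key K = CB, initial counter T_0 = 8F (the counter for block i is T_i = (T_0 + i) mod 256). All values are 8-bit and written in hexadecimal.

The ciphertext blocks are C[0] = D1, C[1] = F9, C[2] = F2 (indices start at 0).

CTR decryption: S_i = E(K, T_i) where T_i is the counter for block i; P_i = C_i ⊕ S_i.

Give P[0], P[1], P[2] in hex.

P[0]: T = 8F, S = E(K, T) = 44; D1 ⊕ 44 = 95.
P[1]: T = 90, S = E(K, T) = 5B; F9 ⊕ 5B = A2.
P[2]: T = 91, S = E(K, T) = 5A; F2 ⊕ 5A = A8.

P[0] = 95, P[1] = A2, P[2] = A8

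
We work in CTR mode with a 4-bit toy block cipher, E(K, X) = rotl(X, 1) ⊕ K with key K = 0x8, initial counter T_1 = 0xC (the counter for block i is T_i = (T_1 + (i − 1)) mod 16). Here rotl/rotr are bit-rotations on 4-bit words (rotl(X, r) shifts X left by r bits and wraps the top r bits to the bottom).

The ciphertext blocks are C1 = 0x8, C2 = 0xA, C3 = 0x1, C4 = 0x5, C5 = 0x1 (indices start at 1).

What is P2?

CTR decryption: S_i = E(K, T_i) where T_i is the counter for block i; P_i = C_i ⊕ S_i.
P2: T = 0xD, S = E(K, T) = 0x3; 0xA ⊕ 0x3 = 0x9.

P2 = 0x9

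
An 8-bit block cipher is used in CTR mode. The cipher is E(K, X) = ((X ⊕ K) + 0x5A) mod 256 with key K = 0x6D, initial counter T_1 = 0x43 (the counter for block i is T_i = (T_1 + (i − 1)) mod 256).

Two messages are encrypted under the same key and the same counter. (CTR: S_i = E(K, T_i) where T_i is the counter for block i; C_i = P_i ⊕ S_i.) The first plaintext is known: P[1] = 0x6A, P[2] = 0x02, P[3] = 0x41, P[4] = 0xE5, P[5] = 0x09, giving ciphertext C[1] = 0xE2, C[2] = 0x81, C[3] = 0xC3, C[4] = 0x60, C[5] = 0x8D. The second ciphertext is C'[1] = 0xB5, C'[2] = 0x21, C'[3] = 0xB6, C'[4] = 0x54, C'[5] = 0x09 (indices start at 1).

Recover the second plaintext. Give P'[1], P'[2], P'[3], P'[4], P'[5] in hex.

In CTR with a reused counter, both messages share the same keystream S_i, so C_i ⊕ C'_i = P_i ⊕ P'_i and thus P'_i = P_i ⊕ C_i ⊕ C'_i.
P'[1]: 0x6A ⊕ 0xE2 ⊕ 0xB5 = 0x3D.
P'[2]: 0x02 ⊕ 0x81 ⊕ 0x21 = 0xA2.
P'[3]: 0x41 ⊕ 0xC3 ⊕ 0xB6 = 0x34.
P'[4]: 0xE5 ⊕ 0x60 ⊕ 0x54 = 0xD1.
P'[5]: 0x09 ⊕ 0x8D ⊕ 0x09 = 0x8D.

P'[1] = 0x3D, P'[2] = 0xA2, P'[3] = 0x34, P'[4] = 0xD1, P'[5] = 0x8D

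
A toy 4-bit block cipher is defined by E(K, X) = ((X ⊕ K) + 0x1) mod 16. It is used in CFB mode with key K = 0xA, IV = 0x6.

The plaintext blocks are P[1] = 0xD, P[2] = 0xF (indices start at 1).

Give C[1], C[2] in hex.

CFB encryption: C_i = P_i ⊕ E(K, C_{i−1}), with C_{0} = IV.
C[1]: E(K, 0x6) = 0xD; 0xD ⊕ 0xD = 0x0.
C[2]: E(K, 0x0) = 0xB; 0xF ⊕ 0xB = 0x4.

C[1] = 0x0, C[2] = 0x4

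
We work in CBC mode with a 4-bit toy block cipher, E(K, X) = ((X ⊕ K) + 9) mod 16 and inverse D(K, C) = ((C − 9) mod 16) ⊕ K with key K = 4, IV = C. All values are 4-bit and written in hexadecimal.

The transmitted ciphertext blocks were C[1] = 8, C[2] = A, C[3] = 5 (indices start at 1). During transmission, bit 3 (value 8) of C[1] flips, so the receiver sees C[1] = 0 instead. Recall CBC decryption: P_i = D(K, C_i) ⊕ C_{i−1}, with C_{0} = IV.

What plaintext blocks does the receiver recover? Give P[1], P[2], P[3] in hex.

Only C[1] changed, to 0. In CBC, a change in C_i garbles P_i and flips the same bit in P_{i+1}. Decrypting the received ciphertext:
P[1]: D(K, 0) = 3; 3 ⊕ C = F.
P[2]: D(K, A) = 5; 5 ⊕ 0 = 5.
P[3]: D(K, 5) = 8; 8 ⊕ A = 2.
Blocks that differ from the original plaintext: P[1], P[2].

P[1] = F, P[2] = 5, P[3] = 2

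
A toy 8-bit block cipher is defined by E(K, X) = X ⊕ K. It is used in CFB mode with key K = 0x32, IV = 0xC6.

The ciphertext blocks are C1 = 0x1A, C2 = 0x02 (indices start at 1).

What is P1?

P1 = 0xEE

CFB decryption: P_i = C_i ⊕ E(K, C_{i−1}), with C_{0} = IV.
P1: E(K, 0xC6) = 0xF4; 0x1A ⊕ 0xF4 = 0xEE.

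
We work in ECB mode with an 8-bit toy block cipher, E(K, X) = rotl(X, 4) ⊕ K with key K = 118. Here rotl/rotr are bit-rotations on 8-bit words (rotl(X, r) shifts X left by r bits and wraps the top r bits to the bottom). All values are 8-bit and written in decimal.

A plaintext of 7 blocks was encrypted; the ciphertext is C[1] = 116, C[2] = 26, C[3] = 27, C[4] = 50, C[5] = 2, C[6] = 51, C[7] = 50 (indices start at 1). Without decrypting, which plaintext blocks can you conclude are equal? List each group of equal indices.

P[4] = P[7]

ECB encrypts each block independently with the same key, so equal ciphertext blocks imply equal plaintext blocks.
C[4] = C[7] = 50, so P[4] = P[7].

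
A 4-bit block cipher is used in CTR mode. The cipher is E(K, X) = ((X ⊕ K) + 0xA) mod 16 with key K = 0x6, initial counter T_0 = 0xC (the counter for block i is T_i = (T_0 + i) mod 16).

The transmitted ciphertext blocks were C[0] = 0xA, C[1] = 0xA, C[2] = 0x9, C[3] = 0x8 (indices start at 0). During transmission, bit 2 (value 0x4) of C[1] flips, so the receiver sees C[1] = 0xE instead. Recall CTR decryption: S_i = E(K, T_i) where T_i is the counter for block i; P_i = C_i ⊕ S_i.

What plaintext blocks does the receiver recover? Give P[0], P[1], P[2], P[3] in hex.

Only C[1] changed, to 0xE. In CTR, a change in C_i flips the same bit in P_i only; the keystream is unaffected. Decrypting the received ciphertext:
P[0]: T = 0xC, S = E(K, T) = 0x4; 0xA ⊕ 0x4 = 0xE.
P[1]: T = 0xD, S = E(K, T) = 0x5; 0xE ⊕ 0x5 = 0xB.
P[2]: T = 0xE, S = E(K, T) = 0x2; 0x9 ⊕ 0x2 = 0xB.
P[3]: T = 0xF, S = E(K, T) = 0x3; 0x8 ⊕ 0x3 = 0xB.
Blocks that differ from the original plaintext: P[1].

P[0] = 0xE, P[1] = 0xB, P[2] = 0xB, P[3] = 0xB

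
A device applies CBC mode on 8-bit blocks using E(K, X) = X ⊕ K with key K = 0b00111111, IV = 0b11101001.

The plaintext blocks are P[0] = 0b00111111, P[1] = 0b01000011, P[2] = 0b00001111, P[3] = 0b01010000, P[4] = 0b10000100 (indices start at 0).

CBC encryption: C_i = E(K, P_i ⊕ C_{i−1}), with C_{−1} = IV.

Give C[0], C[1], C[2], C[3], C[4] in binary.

C[0]: P[0] ⊕ 0b11101001 = 0b11010110; E(K, 0b11010110) = 0b11101001.
C[1]: P[1] ⊕ 0b11101001 = 0b10101010; E(K, 0b10101010) = 0b10010101.
C[2]: P[2] ⊕ 0b10010101 = 0b10011010; E(K, 0b10011010) = 0b10100101.
C[3]: P[3] ⊕ 0b10100101 = 0b11110101; E(K, 0b11110101) = 0b11001010.
C[4]: P[4] ⊕ 0b11001010 = 0b01001110; E(K, 0b01001110) = 0b01110001.

C[0] = 0b11101001, C[1] = 0b10010101, C[2] = 0b10100101, C[3] = 0b11001010, C[4] = 0b01110001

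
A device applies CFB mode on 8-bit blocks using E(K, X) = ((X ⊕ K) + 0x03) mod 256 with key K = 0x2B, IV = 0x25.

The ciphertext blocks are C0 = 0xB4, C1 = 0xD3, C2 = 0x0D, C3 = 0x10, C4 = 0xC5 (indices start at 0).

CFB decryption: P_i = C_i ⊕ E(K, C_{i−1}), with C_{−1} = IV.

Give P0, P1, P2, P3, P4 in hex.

P0 = 0xA5, P1 = 0x71, P2 = 0xF6, P3 = 0x39, P4 = 0xFB

P0: E(K, 0x25) = 0x11; 0xB4 ⊕ 0x11 = 0xA5.
P1: E(K, 0xB4) = 0xA2; 0xD3 ⊕ 0xA2 = 0x71.
P2: E(K, 0xD3) = 0xFB; 0x0D ⊕ 0xFB = 0xF6.
P3: E(K, 0x0D) = 0x29; 0x10 ⊕ 0x29 = 0x39.
P4: E(K, 0x10) = 0x3E; 0xC5 ⊕ 0x3E = 0xFB.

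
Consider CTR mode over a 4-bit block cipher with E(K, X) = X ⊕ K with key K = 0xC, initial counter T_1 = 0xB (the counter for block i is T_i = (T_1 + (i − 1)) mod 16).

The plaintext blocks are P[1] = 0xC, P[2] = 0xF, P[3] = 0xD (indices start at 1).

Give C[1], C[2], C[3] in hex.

CTR encryption: S_i = E(K, T_i) where T_i is the counter for block i; C_i = P_i ⊕ S_i.
C[1]: T = 0xB, S = E(K, T) = 0x7; 0xC ⊕ 0x7 = 0xB.
C[2]: T = 0xC, S = E(K, T) = 0x0; 0xF ⊕ 0x0 = 0xF.
C[3]: T = 0xD, S = E(K, T) = 0x1; 0xD ⊕ 0x1 = 0xC.

C[1] = 0xB, C[2] = 0xF, C[3] = 0xC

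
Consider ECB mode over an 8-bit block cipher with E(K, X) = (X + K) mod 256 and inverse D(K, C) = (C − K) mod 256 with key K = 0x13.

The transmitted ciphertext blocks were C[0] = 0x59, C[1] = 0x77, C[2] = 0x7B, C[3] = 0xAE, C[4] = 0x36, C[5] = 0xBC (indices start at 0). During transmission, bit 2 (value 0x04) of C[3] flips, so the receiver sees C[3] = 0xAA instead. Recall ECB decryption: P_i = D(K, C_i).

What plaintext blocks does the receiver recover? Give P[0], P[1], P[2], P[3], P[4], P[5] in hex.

P[0] = 0x46, P[1] = 0x64, P[2] = 0x68, P[3] = 0x97, P[4] = 0x23, P[5] = 0xA9

Only C[3] changed, to 0xAA. In ECB, a change in C_i affects only P_i. Decrypting the received ciphertext:
P[0]: D(K, 0x59) = 0x46.
P[1]: D(K, 0x77) = 0x64.
P[2]: D(K, 0x7B) = 0x68.
P[3]: D(K, 0xAA) = 0x97.
P[4]: D(K, 0x36) = 0x23.
P[5]: D(K, 0xBC) = 0xA9.
Blocks that differ from the original plaintext: P[3].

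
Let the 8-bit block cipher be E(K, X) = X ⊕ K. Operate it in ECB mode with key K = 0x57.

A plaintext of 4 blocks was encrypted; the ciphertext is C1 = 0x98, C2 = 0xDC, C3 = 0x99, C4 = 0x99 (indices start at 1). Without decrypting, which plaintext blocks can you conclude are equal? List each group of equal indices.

ECB encrypts each block independently with the same key, so equal ciphertext blocks imply equal plaintext blocks.
C3 = C4 = 0x99, so P3 = P4.

P3 = P4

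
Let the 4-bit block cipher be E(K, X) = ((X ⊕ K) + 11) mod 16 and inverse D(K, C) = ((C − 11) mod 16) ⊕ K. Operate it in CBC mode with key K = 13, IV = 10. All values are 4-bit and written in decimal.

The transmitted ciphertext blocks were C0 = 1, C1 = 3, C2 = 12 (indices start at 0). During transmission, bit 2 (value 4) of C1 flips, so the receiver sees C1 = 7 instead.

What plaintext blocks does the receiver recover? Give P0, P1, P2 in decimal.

P0 = 1, P1 = 0, P2 = 11

CBC decryption: P_i = D(K, C_i) ⊕ C_{i−1}, with C_{−1} = IV.
Only C1 changed, to 7. In CBC, a change in C_i garbles P_i and flips the same bit in P_{i+1}. Decrypting the received ciphertext:
P0: D(K, 1) = 11; 11 ⊕ 10 = 1.
P1: D(K, 7) = 1; 1 ⊕ 1 = 0.
P2: D(K, 12) = 12; 12 ⊕ 7 = 11.
Blocks that differ from the original plaintext: P1, P2.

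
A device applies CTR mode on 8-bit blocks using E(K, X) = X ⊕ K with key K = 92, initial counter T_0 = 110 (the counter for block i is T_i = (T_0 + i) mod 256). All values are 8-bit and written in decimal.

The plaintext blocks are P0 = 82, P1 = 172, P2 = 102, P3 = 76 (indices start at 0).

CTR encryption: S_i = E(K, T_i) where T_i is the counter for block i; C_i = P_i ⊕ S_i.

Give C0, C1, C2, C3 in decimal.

C0 = 96, C1 = 159, C2 = 74, C3 = 97

C0: T = 110, S = E(K, T) = 50; 82 ⊕ 50 = 96.
C1: T = 111, S = E(K, T) = 51; 172 ⊕ 51 = 159.
C2: T = 112, S = E(K, T) = 44; 102 ⊕ 44 = 74.
C3: T = 113, S = E(K, T) = 45; 76 ⊕ 45 = 97.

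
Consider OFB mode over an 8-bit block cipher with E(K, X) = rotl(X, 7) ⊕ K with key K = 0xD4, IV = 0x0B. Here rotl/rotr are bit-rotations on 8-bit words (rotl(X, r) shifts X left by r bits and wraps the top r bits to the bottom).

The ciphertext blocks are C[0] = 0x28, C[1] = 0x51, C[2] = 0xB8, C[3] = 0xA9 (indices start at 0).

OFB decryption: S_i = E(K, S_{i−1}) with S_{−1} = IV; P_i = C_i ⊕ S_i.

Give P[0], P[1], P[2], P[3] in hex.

P[0]: S = E(K, 0x0B) = 0x51; 0x28 ⊕ 0x51 = 0x79.
P[1]: S = E(K, 0x51) = 0x7C; 0x51 ⊕ 0x7C = 0x2D.
P[2]: S = E(K, 0x7C) = 0xEA; 0xB8 ⊕ 0xEA = 0x52.
P[3]: S = E(K, 0xEA) = 0xA1; 0xA9 ⊕ 0xA1 = 0x08.

P[0] = 0x79, P[1] = 0x2D, P[2] = 0x52, P[3] = 0x08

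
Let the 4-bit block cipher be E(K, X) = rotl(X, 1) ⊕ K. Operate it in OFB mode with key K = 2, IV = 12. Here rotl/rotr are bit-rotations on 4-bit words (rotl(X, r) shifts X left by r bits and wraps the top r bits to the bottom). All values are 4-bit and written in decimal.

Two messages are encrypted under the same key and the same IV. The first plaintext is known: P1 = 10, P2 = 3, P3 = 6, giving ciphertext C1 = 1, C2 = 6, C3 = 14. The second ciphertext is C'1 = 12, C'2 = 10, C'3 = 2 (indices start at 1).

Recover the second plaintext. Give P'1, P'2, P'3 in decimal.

In OFB with a reused IV, both messages share the same keystream S_i, so C_i ⊕ C'_i = P_i ⊕ P'_i and thus P'_i = P_i ⊕ C_i ⊕ C'_i.
P'1: 10 ⊕ 1 ⊕ 12 = 7.
P'2: 3 ⊕ 6 ⊕ 10 = 15.
P'3: 6 ⊕ 14 ⊕ 2 = 10.

P'1 = 7, P'2 = 15, P'3 = 10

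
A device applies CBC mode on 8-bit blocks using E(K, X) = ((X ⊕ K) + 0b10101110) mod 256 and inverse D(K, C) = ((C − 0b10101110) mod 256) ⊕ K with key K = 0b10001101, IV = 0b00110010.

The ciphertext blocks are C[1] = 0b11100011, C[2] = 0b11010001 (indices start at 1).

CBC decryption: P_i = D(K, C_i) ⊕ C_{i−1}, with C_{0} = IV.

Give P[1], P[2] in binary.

P[1] = 0b10001010, P[2] = 0b01001101

P[1]: D(K, 0b11100011) = 0b10111000; 0b10111000 ⊕ 0b00110010 = 0b10001010.
P[2]: D(K, 0b11010001) = 0b10101110; 0b10101110 ⊕ 0b11100011 = 0b01001101.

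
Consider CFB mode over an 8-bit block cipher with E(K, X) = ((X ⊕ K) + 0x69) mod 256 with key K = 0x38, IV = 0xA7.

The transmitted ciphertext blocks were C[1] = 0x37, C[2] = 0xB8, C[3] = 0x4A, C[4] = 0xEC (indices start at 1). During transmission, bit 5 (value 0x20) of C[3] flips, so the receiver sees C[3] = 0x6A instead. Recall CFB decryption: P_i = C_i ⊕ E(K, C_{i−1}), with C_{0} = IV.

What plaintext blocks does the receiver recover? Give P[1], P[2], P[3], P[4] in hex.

Only C[3] changed, to 0x6A. In CFB, a change in C_i flips the same bit in P_i and garbles P_{i+1}. Decrypting the received ciphertext:
P[1]: E(K, 0xA7) = 0x08; 0x37 ⊕ 0x08 = 0x3F.
P[2]: E(K, 0x37) = 0x78; 0xB8 ⊕ 0x78 = 0xC0.
P[3]: E(K, 0xB8) = 0xE9; 0x6A ⊕ 0xE9 = 0x83.
P[4]: E(K, 0x6A) = 0xBB; 0xEC ⊕ 0xBB = 0x57.
Blocks that differ from the original plaintext: P[3], P[4].

P[1] = 0x3F, P[2] = 0xC0, P[3] = 0x83, P[4] = 0x57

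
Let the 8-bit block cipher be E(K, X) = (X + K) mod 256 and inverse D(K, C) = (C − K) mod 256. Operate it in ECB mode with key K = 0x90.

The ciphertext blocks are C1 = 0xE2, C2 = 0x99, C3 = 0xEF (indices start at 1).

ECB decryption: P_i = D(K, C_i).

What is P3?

P3 = 0x5F

P3: D(K, 0xEF) = 0x5F.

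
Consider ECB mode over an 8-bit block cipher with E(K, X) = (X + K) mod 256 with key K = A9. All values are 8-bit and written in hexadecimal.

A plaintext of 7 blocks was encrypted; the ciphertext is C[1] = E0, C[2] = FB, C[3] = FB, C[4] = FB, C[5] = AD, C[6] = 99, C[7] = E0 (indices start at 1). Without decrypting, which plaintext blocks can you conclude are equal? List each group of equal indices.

P[1] = P[7]; P[2] = P[3] = P[4]

ECB encrypts each block independently with the same key, so equal ciphertext blocks imply equal plaintext blocks.
C[1] = C[7] = E0, so P[1] = P[7].
C[2] = C[3] = C[4] = FB, so P[2] = P[3] = P[4].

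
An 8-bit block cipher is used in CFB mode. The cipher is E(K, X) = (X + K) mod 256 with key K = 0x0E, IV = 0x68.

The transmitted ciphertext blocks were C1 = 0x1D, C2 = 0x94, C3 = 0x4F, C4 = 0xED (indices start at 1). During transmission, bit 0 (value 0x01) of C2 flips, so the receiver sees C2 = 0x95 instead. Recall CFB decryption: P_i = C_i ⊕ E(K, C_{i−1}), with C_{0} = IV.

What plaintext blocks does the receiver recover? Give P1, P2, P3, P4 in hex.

P1 = 0x6B, P2 = 0xBE, P3 = 0xEC, P4 = 0xB0

Only C2 changed, to 0x95. In CFB, a change in C_i flips the same bit in P_i and garbles P_{i+1}. Decrypting the received ciphertext:
P1: E(K, 0x68) = 0x76; 0x1D ⊕ 0x76 = 0x6B.
P2: E(K, 0x1D) = 0x2B; 0x95 ⊕ 0x2B = 0xBE.
P3: E(K, 0x95) = 0xA3; 0x4F ⊕ 0xA3 = 0xEC.
P4: E(K, 0x4F) = 0x5D; 0xED ⊕ 0x5D = 0xB0.
Blocks that differ from the original plaintext: P2, P3.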